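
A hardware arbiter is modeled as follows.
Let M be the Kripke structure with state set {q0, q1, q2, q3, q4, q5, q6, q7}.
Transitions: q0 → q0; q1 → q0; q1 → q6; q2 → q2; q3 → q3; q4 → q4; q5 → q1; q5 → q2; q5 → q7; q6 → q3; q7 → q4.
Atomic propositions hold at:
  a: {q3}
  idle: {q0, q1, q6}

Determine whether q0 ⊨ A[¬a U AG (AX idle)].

Sat(¬a) = {q0, q1, q2, q4, q5, q6, q7}
Sat(AX idle) = {s : every successor in {q0, q1, q6}} = {q0, q1}
AG (AX idle): greatest fixpoint, start Z0 = {q0, q1}, keep only states in Sat with every successor in Z. Z1 = {q0}; fixed.
Sat(AG (AX idle)) = {q0}
A[¬a U AG (AX idle)]: least fixpoint, start Z0 = Sat(AG (AX idle)) = {q0}, add states in Sat(¬a) with every successor in Z. Already a fixed point.
Sat(A[¬a U AG (AX idle)]) = {q0}
q0 ∈ Sat(A[¬a U AG (AX idle)]) = {q0}, so the formula holds at q0.

Yes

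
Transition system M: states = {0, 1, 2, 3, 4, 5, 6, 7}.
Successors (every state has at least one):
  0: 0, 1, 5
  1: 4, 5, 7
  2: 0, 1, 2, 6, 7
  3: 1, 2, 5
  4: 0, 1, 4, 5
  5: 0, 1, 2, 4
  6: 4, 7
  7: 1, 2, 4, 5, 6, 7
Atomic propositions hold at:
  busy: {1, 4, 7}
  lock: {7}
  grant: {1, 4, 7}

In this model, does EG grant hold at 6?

EG grant: greatest fixpoint, start Z0 = {1, 4, 7}, keep only states in Sat with some successor in Z. Already a fixed point.
Sat(EG grant) = {1, 4, 7}
6 ∉ Sat(EG grant) = {1, 4, 7}, so the formula does not hold at 6.

No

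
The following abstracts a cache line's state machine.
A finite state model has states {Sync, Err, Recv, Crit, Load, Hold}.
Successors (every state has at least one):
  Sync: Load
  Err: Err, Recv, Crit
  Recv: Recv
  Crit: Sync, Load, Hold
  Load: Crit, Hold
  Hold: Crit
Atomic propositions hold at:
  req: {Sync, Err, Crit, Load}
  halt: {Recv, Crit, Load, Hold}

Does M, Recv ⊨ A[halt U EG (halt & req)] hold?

Sat(halt & req) = {Crit, Load}
EG (halt & req): greatest fixpoint, start Z0 = {Crit, Load}, keep only states in Sat with some successor in Z. Already a fixed point.
Sat(EG (halt & req)) = {Crit, Load}
A[halt U EG (halt & req)]: least fixpoint, start Z0 = Sat(EG (halt & req)) = {Crit, Load}, add states in Sat(halt) with every successor in Z. Z1 = {Crit, Load, Hold}; fixed.
Sat(A[halt U EG (halt & req)]) = {Crit, Load, Hold}
Recv ∉ Sat(A[halt U EG (halt & req)]) = {Crit, Load, Hold}, so the formula does not hold at Recv.

No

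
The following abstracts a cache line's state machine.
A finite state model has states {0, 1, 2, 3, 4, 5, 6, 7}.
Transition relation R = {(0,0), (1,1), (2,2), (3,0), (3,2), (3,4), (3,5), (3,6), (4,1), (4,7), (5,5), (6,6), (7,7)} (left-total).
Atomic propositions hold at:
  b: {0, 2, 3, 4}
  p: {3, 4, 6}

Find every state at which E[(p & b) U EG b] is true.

Sat(p & b) = {3, 4}
EG b: greatest fixpoint, start Z0 = {0, 2, 3, 4}, keep only states in Sat with some successor in Z. Z1 = {0, 2, 3}; fixed.
Sat(EG b) = {0, 2, 3}
E[(p & b) U EG b]: least fixpoint, start Z0 = Sat(EG b) = {0, 2, 3}, add states in Sat(p & b) with some successor in Z. Already a fixed point.
Sat(E[(p & b) U EG b]) = {0, 2, 3}

{0, 2, 3}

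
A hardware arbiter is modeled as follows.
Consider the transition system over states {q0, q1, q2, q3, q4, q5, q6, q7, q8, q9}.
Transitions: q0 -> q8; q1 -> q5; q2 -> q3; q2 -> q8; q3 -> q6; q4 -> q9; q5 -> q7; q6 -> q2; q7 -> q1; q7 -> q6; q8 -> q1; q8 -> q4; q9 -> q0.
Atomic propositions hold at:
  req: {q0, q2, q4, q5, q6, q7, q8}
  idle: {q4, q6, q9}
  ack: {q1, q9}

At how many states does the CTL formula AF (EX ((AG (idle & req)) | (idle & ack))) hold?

1

Sat(idle & req) = {q4, q6}
AG (idle & req): greatest fixpoint, start Z0 = {q4, q6}, keep only states in Sat with every successor in Z. Z1 = ∅; fixed.
Sat(AG (idle & req)) = ∅
Sat(idle & ack) = {q9}
Sat((AG (idle & req)) | (idle & ack)) = {q9}
Sat(EX ((AG (idle & req)) | (idle & ack))) = {s : some successor in {q9}} = {q4}
AF (EX ((AG (idle & req)) | (idle & ack))): least fixpoint, start Z0 = {q4}, add states with every successor in Z. Already a fixed point.
Sat(AF (EX ((AG (idle & req)) | (idle & ack)))) = {q4}
|Sat(AF (EX ((AG (idle & req)) | (idle & ack))))| = |{q4}| = 1.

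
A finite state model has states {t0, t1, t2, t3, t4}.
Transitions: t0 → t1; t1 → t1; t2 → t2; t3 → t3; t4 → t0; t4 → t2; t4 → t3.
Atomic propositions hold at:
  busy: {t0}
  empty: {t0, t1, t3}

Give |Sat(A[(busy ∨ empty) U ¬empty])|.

Sat(busy ∨ empty) = {t0, t1, t3}
Sat(¬empty) = {t2, t4}
A[(busy ∨ empty) U ¬empty]: least fixpoint, start Z0 = Sat(¬empty) = {t2, t4}, add states in Sat(busy ∨ empty) with every successor in Z. Already a fixed point.
Sat(A[(busy ∨ empty) U ¬empty]) = {t2, t4}
|Sat(A[(busy ∨ empty) U ¬empty])| = |{t2, t4}| = 2.

2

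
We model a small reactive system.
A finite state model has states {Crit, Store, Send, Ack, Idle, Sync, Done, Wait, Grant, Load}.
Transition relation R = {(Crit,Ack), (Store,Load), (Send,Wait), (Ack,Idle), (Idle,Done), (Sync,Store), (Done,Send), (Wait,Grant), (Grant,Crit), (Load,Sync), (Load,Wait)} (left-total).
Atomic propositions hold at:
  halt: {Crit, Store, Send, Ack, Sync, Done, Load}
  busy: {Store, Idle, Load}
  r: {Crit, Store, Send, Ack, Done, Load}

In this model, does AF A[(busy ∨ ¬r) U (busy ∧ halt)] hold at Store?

Yes

Sat(¬r) = {Idle, Sync, Wait, Grant}
Sat(busy ∨ ¬r) = {Store, Idle, Sync, Wait, Grant, Load}
Sat(busy ∧ halt) = {Store, Load}
A[(busy ∨ ¬r) U (busy ∧ halt)]: least fixpoint, start Z0 = Sat((busy ∧ halt)) = {Store, Load}, add states in Sat(busy ∨ ¬r) with every successor in Z. Z1 = {Store, Sync, Load}; fixed.
Sat(A[(busy ∨ ¬r) U (busy ∧ halt)]) = {Store, Sync, Load}
AF A[(busy ∨ ¬r) U (busy ∧ halt)]: least fixpoint, start Z0 = {Store, Sync, Load}, add states with every successor in Z. Already a fixed point.
Sat(AF A[(busy ∨ ¬r) U (busy ∧ halt)]) = {Store, Sync, Load}
Store ∈ Sat(AF A[(busy ∨ ¬r) U (busy ∧ halt)]) = {Store, Sync, Load}, so the formula holds at Store.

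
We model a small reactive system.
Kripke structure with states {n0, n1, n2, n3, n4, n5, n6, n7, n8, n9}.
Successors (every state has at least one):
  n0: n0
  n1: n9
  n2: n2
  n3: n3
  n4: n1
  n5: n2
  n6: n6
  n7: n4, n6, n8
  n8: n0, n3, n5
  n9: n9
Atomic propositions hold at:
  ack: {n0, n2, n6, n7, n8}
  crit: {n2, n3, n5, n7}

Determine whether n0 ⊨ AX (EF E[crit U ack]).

Yes

E[crit U ack]: least fixpoint, start Z0 = Sat(ack) = {n0, n2, n6, n7, n8}, add states in Sat(crit) with some successor in Z. Z1 = {n0, n2, n5, n6, n7, n8}; fixed.
Sat(E[crit U ack]) = {n0, n2, n5, n6, n7, n8}
EF E[crit U ack]: least fixpoint, start Z0 = {n0, n2, n5, n6, n7, n8}, add states with some successor in Z. Already a fixed point.
Sat(EF E[crit U ack]) = {n0, n2, n5, n6, n7, n8}
Sat(AX (EF E[crit U ack])) = {s : every successor in {n0, n2, n5, n6, n7, n8}} = {n0, n2, n5, n6}
n0 ∈ Sat(AX (EF E[crit U ack])) = {n0, n2, n5, n6}, so the formula holds at n0.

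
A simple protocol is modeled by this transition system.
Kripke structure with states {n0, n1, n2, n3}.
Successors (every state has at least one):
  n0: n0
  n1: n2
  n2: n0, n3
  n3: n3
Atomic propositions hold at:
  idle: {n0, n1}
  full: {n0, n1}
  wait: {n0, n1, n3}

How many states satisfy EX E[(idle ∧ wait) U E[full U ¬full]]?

3

Sat(idle ∧ wait) = {n0, n1}
Sat(¬full) = {n2, n3}
E[full U ¬full]: least fixpoint, start Z0 = Sat(¬full) = {n2, n3}, add states in Sat(full) with some successor in Z. Z1 = {n1, n2, n3}; fixed.
Sat(E[full U ¬full]) = {n1, n2, n3}
E[(idle ∧ wait) U E[full U ¬full]]: least fixpoint, start Z0 = Sat(E[full U ¬full]) = {n1, n2, n3}, add states in Sat(idle ∧ wait) with some successor in Z. Already a fixed point.
Sat(E[(idle ∧ wait) U E[full U ¬full]]) = {n1, n2, n3}
Sat(EX E[(idle ∧ wait) U E[full U ¬full]]) = {s : some successor in {n1, n2, n3}} = {n1, n2, n3}
|Sat(EX E[(idle ∧ wait) U E[full U ¬full]])| = |{n1, n2, n3}| = 3.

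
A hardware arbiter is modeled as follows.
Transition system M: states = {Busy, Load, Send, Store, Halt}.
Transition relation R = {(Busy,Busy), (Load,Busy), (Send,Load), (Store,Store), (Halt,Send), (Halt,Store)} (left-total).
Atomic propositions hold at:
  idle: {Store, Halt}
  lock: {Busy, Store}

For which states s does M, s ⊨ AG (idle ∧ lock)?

{Store}

Sat(idle ∧ lock) = {Store}
AG (idle ∧ lock): greatest fixpoint, start Z0 = {Store}, keep only states in Sat with every successor in Z. Already a fixed point.
Sat(AG (idle ∧ lock)) = {Store}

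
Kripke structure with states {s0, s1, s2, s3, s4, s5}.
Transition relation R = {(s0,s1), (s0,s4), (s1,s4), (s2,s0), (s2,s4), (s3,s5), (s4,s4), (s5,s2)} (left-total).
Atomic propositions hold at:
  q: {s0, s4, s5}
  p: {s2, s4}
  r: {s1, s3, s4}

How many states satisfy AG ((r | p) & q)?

1

Sat(r | p) = {s1, s2, s3, s4}
Sat((r | p) & q) = {s4}
AG ((r | p) & q): greatest fixpoint, start Z0 = {s4}, keep only states in Sat with every successor in Z. Already a fixed point.
Sat(AG ((r | p) & q)) = {s4}
|Sat(AG ((r | p) & q))| = |{s4}| = 1.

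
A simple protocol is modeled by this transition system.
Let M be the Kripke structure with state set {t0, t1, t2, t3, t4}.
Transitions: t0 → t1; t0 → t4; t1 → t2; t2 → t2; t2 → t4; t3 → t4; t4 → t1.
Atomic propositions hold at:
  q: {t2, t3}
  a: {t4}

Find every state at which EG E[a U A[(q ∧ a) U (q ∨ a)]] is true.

Sat(q ∧ a) = ∅
Sat(q ∨ a) = {t2, t3, t4}
A[(q ∧ a) U (q ∨ a)]: least fixpoint, start Z0 = Sat((q ∨ a)) = {t2, t3, t4}, add states in Sat(q ∧ a) with every successor in Z. Already a fixed point.
Sat(A[(q ∧ a) U (q ∨ a)]) = {t2, t3, t4}
E[a U A[(q ∧ a) U (q ∨ a)]]: least fixpoint, start Z0 = Sat(A[(q ∧ a) U (q ∨ a)]) = {t2, t3, t4}, add states in Sat(a) with some successor in Z. Already a fixed point.
Sat(E[a U A[(q ∧ a) U (q ∨ a)]]) = {t2, t3, t4}
EG E[a U A[(q ∧ a) U (q ∨ a)]]: greatest fixpoint, start Z0 = {t2, t3, t4}, keep only states in Sat with some successor in Z. Z1 = {t2, t3}; Z2 = {t2}; fixed.
Sat(EG E[a U A[(q ∧ a) U (q ∨ a)]]) = {t2}

{t2}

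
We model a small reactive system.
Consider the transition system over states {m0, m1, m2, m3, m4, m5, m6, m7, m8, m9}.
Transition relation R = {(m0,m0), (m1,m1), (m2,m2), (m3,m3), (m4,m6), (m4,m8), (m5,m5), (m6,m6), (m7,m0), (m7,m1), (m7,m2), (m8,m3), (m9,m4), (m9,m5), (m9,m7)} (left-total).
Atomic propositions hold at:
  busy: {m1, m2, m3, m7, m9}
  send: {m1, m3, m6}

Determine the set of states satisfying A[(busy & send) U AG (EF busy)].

{m1, m2, m3, m8}

Sat(busy & send) = {m1, m3}
EF busy: least fixpoint, start Z0 = {m1, m2, m3, m7, m9}, add states with some successor in Z. Z1 = {m1, m2, m3, m7, m8, m9}; Z2 = {m1, m2, m3, m4, m7, m8, m9}; fixed.
Sat(EF busy) = {m1, m2, m3, m4, m7, m8, m9}
AG (EF busy): greatest fixpoint, start Z0 = {m1, m2, m3, m4, m7, m8, m9}, keep only states in Sat with every successor in Z. Z1 = {m1, m2, m3, m8}; fixed.
Sat(AG (EF busy)) = {m1, m2, m3, m8}
A[(busy & send) U AG (EF busy)]: least fixpoint, start Z0 = Sat(AG (EF busy)) = {m1, m2, m3, m8}, add states in Sat(busy & send) with every successor in Z. Already a fixed point.
Sat(A[(busy & send) U AG (EF busy)]) = {m1, m2, m3, m8}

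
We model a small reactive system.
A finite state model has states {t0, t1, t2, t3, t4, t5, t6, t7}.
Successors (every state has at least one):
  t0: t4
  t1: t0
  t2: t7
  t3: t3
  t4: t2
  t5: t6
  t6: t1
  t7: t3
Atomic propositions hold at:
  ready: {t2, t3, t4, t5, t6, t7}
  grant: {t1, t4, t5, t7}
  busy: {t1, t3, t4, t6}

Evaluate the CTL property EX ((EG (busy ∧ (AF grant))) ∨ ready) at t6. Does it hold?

AF grant: least fixpoint, start Z0 = {t1, t4, t5, t7}, add states with every successor in Z. Z1 = {t0, t1, t2, t4, t5, t6, t7}; fixed.
Sat(AF grant) = {t0, t1, t2, t4, t5, t6, t7}
Sat(busy ∧ (AF grant)) = {t1, t4, t6}
EG (busy ∧ (AF grant)): greatest fixpoint, start Z0 = {t1, t4, t6}, keep only states in Sat with some successor in Z. Z1 = {t6}; Z2 = ∅; fixed.
Sat(EG (busy ∧ (AF grant))) = ∅
Sat((EG (busy ∧ (AF grant))) ∨ ready) = {t2, t3, t4, t5, t6, t7}
Sat(EX ((EG (busy ∧ (AF grant))) ∨ ready)) = {s : some successor in {t2, t3, t4, t5, t6, t7}} = {t0, t2, t3, t4, t5, t7}
t6 ∉ Sat(EX ((EG (busy ∧ (AF grant))) ∨ ready)) = {t0, t2, t3, t4, t5, t7}, so the formula does not hold at t6.

No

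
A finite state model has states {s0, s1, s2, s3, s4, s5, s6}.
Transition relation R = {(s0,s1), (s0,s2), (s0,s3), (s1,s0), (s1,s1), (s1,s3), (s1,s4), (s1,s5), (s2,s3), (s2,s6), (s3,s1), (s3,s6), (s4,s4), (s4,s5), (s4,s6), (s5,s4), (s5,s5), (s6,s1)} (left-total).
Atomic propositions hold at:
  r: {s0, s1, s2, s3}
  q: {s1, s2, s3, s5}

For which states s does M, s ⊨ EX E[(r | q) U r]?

{s0, s1, s2, s3, s6}

Sat(r | q) = {s0, s1, s2, s3, s5}
E[(r | q) U r]: least fixpoint, start Z0 = Sat(r) = {s0, s1, s2, s3}, add states in Sat(r | q) with some successor in Z. Already a fixed point.
Sat(E[(r | q) U r]) = {s0, s1, s2, s3}
Sat(EX E[(r | q) U r]) = {s : some successor in {s0, s1, s2, s3}} = {s0, s1, s2, s3, s6}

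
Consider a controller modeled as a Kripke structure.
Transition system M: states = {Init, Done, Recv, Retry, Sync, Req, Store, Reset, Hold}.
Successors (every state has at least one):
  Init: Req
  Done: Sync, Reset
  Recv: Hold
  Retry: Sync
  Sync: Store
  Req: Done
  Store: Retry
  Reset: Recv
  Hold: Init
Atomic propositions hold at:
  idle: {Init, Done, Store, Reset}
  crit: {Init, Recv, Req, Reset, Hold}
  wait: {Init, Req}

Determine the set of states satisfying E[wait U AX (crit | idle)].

{Init, Recv, Sync, Req, Reset, Hold}

Sat(crit | idle) = {Init, Done, Recv, Req, Store, Reset, Hold}
Sat(AX (crit | idle)) = {s : every successor in {Init, Done, Recv, Req, Store, Reset, Hold}} = {Init, Recv, Sync, Req, Reset, Hold}
E[wait U AX (crit | idle)]: least fixpoint, start Z0 = Sat(AX (crit | idle)) = {Init, Recv, Sync, Req, Reset, Hold}, add states in Sat(wait) with some successor in Z. Already a fixed point.
Sat(E[wait U AX (crit | idle)]) = {Init, Recv, Sync, Req, Reset, Hold}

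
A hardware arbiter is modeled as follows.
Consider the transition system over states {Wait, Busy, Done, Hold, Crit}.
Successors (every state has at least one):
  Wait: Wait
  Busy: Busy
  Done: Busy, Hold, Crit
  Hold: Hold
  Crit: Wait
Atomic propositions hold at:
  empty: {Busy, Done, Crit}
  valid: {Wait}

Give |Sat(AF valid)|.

2

AF valid: least fixpoint, start Z0 = {Wait}, add states with every successor in Z. Z1 = {Wait, Crit}; fixed.
Sat(AF valid) = {Wait, Crit}
|Sat(AF valid)| = |{Wait, Crit}| = 2.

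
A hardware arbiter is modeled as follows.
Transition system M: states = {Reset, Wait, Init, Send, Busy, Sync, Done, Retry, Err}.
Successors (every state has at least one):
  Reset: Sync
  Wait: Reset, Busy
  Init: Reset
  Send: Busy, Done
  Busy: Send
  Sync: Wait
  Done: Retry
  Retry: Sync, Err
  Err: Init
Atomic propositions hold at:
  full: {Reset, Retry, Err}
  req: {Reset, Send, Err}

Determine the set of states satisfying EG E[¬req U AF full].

{Reset, Wait, Init, Sync, Done, Retry, Err}

Sat(¬req) = {Wait, Init, Busy, Sync, Done, Retry}
AF full: least fixpoint, start Z0 = {Reset, Retry, Err}, add states with every successor in Z. Z1 = {Reset, Init, Done, Retry, Err}; fixed.
Sat(AF full) = {Reset, Init, Done, Retry, Err}
E[¬req U AF full]: least fixpoint, start Z0 = Sat(AF full) = {Reset, Init, Done, Retry, Err}, add states in Sat(¬req) with some successor in Z. Z1 = {Reset, Wait, Init, Done, Retry, Err}; Z2 = {Reset, Wait, Init, Sync, Done, Retry, Err}; fixed.
Sat(E[¬req U AF full]) = {Reset, Wait, Init, Sync, Done, Retry, Err}
EG E[¬req U AF full]: greatest fixpoint, start Z0 = {Reset, Wait, Init, Sync, Done, Retry, Err}, keep only states in Sat with some successor in Z. Already a fixed point.
Sat(EG E[¬req U AF full]) = {Reset, Wait, Init, Sync, Done, Retry, Err}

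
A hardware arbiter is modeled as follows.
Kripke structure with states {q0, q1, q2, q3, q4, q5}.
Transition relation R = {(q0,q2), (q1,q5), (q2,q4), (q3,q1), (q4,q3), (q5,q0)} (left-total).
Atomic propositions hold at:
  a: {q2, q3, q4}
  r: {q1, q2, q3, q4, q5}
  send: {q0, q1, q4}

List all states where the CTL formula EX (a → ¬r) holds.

Sat(¬r) = {q0}
Sat(a → ¬r) = {q0, q1, q5}
Sat(EX (a → ¬r)) = {s : some successor in {q0, q1, q5}} = {q1, q3, q5}

{q1, q3, q5}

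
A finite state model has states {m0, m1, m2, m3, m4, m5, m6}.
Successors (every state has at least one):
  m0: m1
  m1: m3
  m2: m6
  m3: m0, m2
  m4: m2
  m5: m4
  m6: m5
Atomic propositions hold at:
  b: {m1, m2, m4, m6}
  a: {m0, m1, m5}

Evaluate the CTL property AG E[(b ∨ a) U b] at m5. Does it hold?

Sat(b ∨ a) = {m0, m1, m2, m4, m5, m6}
E[(b ∨ a) U b]: least fixpoint, start Z0 = Sat(b) = {m1, m2, m4, m6}, add states in Sat(b ∨ a) with some successor in Z. Z1 = {m0, m1, m2, m4, m5, m6}; fixed.
Sat(E[(b ∨ a) U b]) = {m0, m1, m2, m4, m5, m6}
AG E[(b ∨ a) U b]: greatest fixpoint, start Z0 = {m0, m1, m2, m4, m5, m6}, keep only states in Sat with every successor in Z. Z1 = {m0, m2, m4, m5, m6}; Z2 = {m2, m4, m5, m6}; fixed.
Sat(AG E[(b ∨ a) U b]) = {m2, m4, m5, m6}
m5 ∈ Sat(AG E[(b ∨ a) U b]) = {m2, m4, m5, m6}, so the formula holds at m5.

Yes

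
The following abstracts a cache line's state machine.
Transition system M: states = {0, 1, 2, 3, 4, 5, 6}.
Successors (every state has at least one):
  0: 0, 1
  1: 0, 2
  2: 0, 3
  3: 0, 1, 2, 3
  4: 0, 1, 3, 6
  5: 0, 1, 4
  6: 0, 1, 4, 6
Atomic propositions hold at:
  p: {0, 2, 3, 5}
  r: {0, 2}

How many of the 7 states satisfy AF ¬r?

Sat(¬r) = {1, 3, 4, 5, 6}
AF ¬r: least fixpoint, start Z0 = {1, 3, 4, 5, 6}, add states with every successor in Z. Already a fixed point.
Sat(AF ¬r) = {1, 3, 4, 5, 6}
|Sat(AF ¬r)| = |{1, 3, 4, 5, 6}| = 5.

5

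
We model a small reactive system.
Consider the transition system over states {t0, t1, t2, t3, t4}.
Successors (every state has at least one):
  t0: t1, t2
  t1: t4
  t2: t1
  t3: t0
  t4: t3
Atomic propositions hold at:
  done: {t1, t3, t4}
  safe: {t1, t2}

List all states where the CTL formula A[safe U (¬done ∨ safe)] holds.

{t0, t1, t2}

Sat(¬done) = {t0, t2}
Sat(¬done ∨ safe) = {t0, t1, t2}
A[safe U (¬done ∨ safe)]: least fixpoint, start Z0 = Sat((¬done ∨ safe)) = {t0, t1, t2}, add states in Sat(safe) with every successor in Z. Already a fixed point.
Sat(A[safe U (¬done ∨ safe)]) = {t0, t1, t2}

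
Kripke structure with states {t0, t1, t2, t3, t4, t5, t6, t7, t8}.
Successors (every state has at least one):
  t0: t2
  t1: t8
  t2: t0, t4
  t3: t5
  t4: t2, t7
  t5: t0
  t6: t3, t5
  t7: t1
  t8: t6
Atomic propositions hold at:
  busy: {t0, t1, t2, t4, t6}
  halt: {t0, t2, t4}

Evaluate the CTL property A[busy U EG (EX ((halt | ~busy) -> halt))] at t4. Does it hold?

Sat(~busy) = {t3, t5, t7, t8}
Sat(halt | ~busy) = {t0, t2, t3, t4, t5, t7, t8}
Sat((halt | ~busy) -> halt) = {t0, t1, t2, t4, t6}
Sat(EX ((halt | ~busy) -> halt)) = {s : some successor in {t0, t1, t2, t4, t6}} = {t0, t2, t4, t5, t7, t8}
EG (EX ((halt | ~busy) -> halt)): greatest fixpoint, start Z0 = {t0, t2, t4, t5, t7, t8}, keep only states in Sat with some successor in Z. Z1 = {t0, t2, t4, t5}; fixed.
Sat(EG (EX ((halt | ~busy) -> halt))) = {t0, t2, t4, t5}
A[busy U EG (EX ((halt | ~busy) -> halt))]: least fixpoint, start Z0 = Sat(EG (EX ((halt | ~busy) -> halt))) = {t0, t2, t4, t5}, add states in Sat(busy) with every successor in Z. Already a fixed point.
Sat(A[busy U EG (EX ((halt | ~busy) -> halt))]) = {t0, t2, t4, t5}
t4 ∈ Sat(A[busy U EG (EX ((halt | ~busy) -> halt))]) = {t0, t2, t4, t5}, so the formula holds at t4.

Yes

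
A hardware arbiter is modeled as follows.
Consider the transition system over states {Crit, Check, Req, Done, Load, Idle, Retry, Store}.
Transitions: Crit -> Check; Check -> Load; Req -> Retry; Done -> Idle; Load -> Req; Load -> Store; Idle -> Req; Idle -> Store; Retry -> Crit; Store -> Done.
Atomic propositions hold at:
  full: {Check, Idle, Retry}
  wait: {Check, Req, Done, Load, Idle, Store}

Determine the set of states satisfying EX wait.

{Crit, Check, Done, Load, Idle, Store}

Sat(EX wait) = {s : some successor in {Check, Req, Done, Load, Idle, Store}} = {Crit, Check, Done, Load, Idle, Store}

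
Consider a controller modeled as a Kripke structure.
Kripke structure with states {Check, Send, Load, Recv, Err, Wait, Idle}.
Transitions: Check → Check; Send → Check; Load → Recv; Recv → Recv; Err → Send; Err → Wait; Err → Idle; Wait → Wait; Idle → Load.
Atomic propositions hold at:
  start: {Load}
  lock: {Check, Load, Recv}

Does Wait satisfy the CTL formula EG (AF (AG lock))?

No

AG lock: greatest fixpoint, start Z0 = {Check, Load, Recv}, keep only states in Sat with every successor in Z. Already a fixed point.
Sat(AG lock) = {Check, Load, Recv}
AF (AG lock): least fixpoint, start Z0 = {Check, Load, Recv}, add states with every successor in Z. Z1 = {Check, Send, Load, Recv, Idle}; fixed.
Sat(AF (AG lock)) = {Check, Send, Load, Recv, Idle}
EG (AF (AG lock)): greatest fixpoint, start Z0 = {Check, Send, Load, Recv, Idle}, keep only states in Sat with some successor in Z. Already a fixed point.
Sat(EG (AF (AG lock))) = {Check, Send, Load, Recv, Idle}
Wait ∉ Sat(EG (AF (AG lock))) = {Check, Send, Load, Recv, Idle}, so the formula does not hold at Wait.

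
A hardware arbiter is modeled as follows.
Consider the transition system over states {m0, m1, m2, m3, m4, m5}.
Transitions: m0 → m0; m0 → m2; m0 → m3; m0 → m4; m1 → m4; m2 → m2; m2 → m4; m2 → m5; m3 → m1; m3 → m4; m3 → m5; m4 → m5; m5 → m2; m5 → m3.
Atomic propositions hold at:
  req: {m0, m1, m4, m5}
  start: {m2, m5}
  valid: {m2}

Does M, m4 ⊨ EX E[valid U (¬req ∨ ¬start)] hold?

No

Sat(¬req) = {m2, m3}
Sat(¬start) = {m0, m1, m3, m4}
Sat(¬req ∨ ¬start) = {m0, m1, m2, m3, m4}
E[valid U (¬req ∨ ¬start)]: least fixpoint, start Z0 = Sat((¬req ∨ ¬start)) = {m0, m1, m2, m3, m4}, add states in Sat(valid) with some successor in Z. Already a fixed point.
Sat(E[valid U (¬req ∨ ¬start)]) = {m0, m1, m2, m3, m4}
Sat(EX E[valid U (¬req ∨ ¬start)]) = {s : some successor in {m0, m1, m2, m3, m4}} = {m0, m1, m2, m3, m5}
m4 ∉ Sat(EX E[valid U (¬req ∨ ¬start)]) = {m0, m1, m2, m3, m5}, so the formula does not hold at m4.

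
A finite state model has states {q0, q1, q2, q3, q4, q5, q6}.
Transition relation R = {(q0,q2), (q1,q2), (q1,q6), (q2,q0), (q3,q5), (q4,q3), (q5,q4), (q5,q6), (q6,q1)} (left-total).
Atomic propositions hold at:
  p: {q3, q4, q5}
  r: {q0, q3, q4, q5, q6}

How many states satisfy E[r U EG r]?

3

EG r: greatest fixpoint, start Z0 = {q0, q3, q4, q5, q6}, keep only states in Sat with some successor in Z. Z1 = {q3, q4, q5}; fixed.
Sat(EG r) = {q3, q4, q5}
E[r U EG r]: least fixpoint, start Z0 = Sat(EG r) = {q3, q4, q5}, add states in Sat(r) with some successor in Z. Already a fixed point.
Sat(E[r U EG r]) = {q3, q4, q5}
|Sat(E[r U EG r])| = |{q3, q4, q5}| = 3.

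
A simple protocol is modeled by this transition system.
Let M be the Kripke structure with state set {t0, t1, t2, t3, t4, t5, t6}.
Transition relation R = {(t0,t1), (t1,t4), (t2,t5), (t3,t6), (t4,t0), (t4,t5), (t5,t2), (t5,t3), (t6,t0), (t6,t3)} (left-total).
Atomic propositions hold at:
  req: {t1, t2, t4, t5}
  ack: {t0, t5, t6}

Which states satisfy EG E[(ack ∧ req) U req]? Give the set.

Sat(ack ∧ req) = {t5}
E[(ack ∧ req) U req]: least fixpoint, start Z0 = Sat(req) = {t1, t2, t4, t5}, add states in Sat(ack ∧ req) with some successor in Z. Already a fixed point.
Sat(E[(ack ∧ req) U req]) = {t1, t2, t4, t5}
EG E[(ack ∧ req) U req]: greatest fixpoint, start Z0 = {t1, t2, t4, t5}, keep only states in Sat with some successor in Z. Already a fixed point.
Sat(EG E[(ack ∧ req) U req]) = {t1, t2, t4, t5}

{t1, t2, t4, t5}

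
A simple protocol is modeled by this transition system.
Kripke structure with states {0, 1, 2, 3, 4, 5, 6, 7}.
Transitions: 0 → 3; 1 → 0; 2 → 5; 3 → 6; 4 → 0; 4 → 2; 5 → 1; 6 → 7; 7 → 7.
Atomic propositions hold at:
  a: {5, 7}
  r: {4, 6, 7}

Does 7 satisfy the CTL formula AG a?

AG a: greatest fixpoint, start Z0 = {5, 7}, keep only states in Sat with every successor in Z. Z1 = {7}; fixed.
Sat(AG a) = {7}
7 ∈ Sat(AG a) = {7}, so the formula holds at 7.

Yes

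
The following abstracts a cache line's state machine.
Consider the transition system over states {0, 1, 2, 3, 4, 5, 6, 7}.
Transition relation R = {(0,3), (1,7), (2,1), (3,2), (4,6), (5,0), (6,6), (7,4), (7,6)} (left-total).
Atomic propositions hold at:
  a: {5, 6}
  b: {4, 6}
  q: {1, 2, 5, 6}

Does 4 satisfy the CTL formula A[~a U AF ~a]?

Yes

Sat(~a) = {0, 1, 2, 3, 4, 7}
AF ~a: least fixpoint, start Z0 = {0, 1, 2, 3, 4, 7}, add states with every successor in Z. Z1 = {0, 1, 2, 3, 4, 5, 7}; fixed.
Sat(AF ~a) = {0, 1, 2, 3, 4, 5, 7}
A[~a U AF ~a]: least fixpoint, start Z0 = Sat(AF ~a) = {0, 1, 2, 3, 4, 5, 7}, add states in Sat(~a) with every successor in Z. Already a fixed point.
Sat(A[~a U AF ~a]) = {0, 1, 2, 3, 4, 5, 7}
4 ∈ Sat(A[~a U AF ~a]) = {0, 1, 2, 3, 4, 5, 7}, so the formula holds at 4.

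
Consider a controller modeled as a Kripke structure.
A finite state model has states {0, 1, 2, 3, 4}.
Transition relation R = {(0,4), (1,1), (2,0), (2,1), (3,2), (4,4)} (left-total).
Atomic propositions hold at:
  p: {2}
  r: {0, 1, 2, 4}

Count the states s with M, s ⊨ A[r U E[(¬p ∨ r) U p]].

2

Sat(¬p) = {0, 1, 3, 4}
Sat(¬p ∨ r) = {0, 1, 2, 3, 4}
E[(¬p ∨ r) U p]: least fixpoint, start Z0 = Sat(p) = {2}, add states in Sat(¬p ∨ r) with some successor in Z. Z1 = {2, 3}; fixed.
Sat(E[(¬p ∨ r) U p]) = {2, 3}
A[r U E[(¬p ∨ r) U p]]: least fixpoint, start Z0 = Sat(E[(¬p ∨ r) U p]) = {2, 3}, add states in Sat(r) with every successor in Z. Already a fixed point.
Sat(A[r U E[(¬p ∨ r) U p]]) = {2, 3}
|Sat(A[r U E[(¬p ∨ r) U p]])| = |{2, 3}| = 2.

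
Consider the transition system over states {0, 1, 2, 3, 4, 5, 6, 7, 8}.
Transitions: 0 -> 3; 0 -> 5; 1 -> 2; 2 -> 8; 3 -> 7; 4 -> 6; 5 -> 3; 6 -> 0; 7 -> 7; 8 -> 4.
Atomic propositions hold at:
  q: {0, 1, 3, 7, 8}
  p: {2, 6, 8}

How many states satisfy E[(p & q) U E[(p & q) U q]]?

Sat(p & q) = {8}
E[(p & q) U q]: least fixpoint, start Z0 = Sat(q) = {0, 1, 3, 7, 8}, add states in Sat(p & q) with some successor in Z. Already a fixed point.
Sat(E[(p & q) U q]) = {0, 1, 3, 7, 8}
E[(p & q) U E[(p & q) U q]]: least fixpoint, start Z0 = Sat(E[(p & q) U q]) = {0, 1, 3, 7, 8}, add states in Sat(p & q) with some successor in Z. Already a fixed point.
Sat(E[(p & q) U E[(p & q) U q]]) = {0, 1, 3, 7, 8}
|Sat(E[(p & q) U E[(p & q) U q]])| = |{0, 1, 3, 7, 8}| = 5.

5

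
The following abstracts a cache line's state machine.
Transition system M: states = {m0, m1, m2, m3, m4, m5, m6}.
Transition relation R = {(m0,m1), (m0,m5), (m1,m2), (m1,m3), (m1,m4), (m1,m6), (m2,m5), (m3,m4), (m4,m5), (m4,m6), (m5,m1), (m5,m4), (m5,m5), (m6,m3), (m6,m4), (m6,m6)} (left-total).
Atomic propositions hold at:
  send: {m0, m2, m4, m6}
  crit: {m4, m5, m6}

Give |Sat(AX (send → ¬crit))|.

2

Sat(¬crit) = {m0, m1, m2, m3}
Sat(send → ¬crit) = {m0, m1, m2, m3, m5}
Sat(AX (send → ¬crit)) = {s : every successor in {m0, m1, m2, m3, m5}} = {m0, m2}
|Sat(AX (send → ¬crit))| = |{m0, m2}| = 2.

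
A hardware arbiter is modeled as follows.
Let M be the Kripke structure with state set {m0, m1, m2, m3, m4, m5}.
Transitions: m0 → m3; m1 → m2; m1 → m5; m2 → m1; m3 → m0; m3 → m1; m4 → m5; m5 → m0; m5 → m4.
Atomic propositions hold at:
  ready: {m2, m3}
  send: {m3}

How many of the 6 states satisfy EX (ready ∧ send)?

1

Sat(ready ∧ send) = {m3}
Sat(EX (ready ∧ send)) = {s : some successor in {m3}} = {m0}
|Sat(EX (ready ∧ send))| = |{m0}| = 1.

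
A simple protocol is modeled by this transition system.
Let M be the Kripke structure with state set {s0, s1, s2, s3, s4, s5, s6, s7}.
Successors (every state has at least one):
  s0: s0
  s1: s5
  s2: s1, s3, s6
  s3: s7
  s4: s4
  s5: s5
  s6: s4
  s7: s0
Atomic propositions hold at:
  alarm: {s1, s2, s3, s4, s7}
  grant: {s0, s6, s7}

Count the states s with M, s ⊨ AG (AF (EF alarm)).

2

EF alarm: least fixpoint, start Z0 = {s1, s2, s3, s4, s7}, add states with some successor in Z. Z1 = {s1, s2, s3, s4, s6, s7}; fixed.
Sat(EF alarm) = {s1, s2, s3, s4, s6, s7}
AF (EF alarm): least fixpoint, start Z0 = {s1, s2, s3, s4, s6, s7}, add states with every successor in Z. Already a fixed point.
Sat(AF (EF alarm)) = {s1, s2, s3, s4, s6, s7}
AG (AF (EF alarm)): greatest fixpoint, start Z0 = {s1, s2, s3, s4, s6, s7}, keep only states in Sat with every successor in Z. Z1 = {s2, s3, s4, s6}; Z2 = {s4, s6}; fixed.
Sat(AG (AF (EF alarm))) = {s4, s6}
|Sat(AG (AF (EF alarm)))| = |{s4, s6}| = 2.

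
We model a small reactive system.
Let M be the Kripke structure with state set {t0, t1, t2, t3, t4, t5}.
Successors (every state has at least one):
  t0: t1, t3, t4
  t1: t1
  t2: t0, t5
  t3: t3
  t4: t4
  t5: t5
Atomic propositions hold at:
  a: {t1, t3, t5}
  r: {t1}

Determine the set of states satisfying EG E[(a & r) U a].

{t1, t3, t5}

Sat(a & r) = {t1}
E[(a & r) U a]: least fixpoint, start Z0 = Sat(a) = {t1, t3, t5}, add states in Sat(a & r) with some successor in Z. Already a fixed point.
Sat(E[(a & r) U a]) = {t1, t3, t5}
EG E[(a & r) U a]: greatest fixpoint, start Z0 = {t1, t3, t5}, keep only states in Sat with some successor in Z. Already a fixed point.
Sat(EG E[(a & r) U a]) = {t1, t3, t5}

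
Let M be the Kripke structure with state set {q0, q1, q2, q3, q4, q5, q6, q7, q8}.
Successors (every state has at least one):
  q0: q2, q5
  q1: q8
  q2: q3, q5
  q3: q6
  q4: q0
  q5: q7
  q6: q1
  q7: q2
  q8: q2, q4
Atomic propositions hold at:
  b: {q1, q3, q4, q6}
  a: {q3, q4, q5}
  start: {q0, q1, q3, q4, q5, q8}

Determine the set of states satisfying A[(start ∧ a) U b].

{q1, q3, q4, q6}

Sat(start ∧ a) = {q3, q4, q5}
A[(start ∧ a) U b]: least fixpoint, start Z0 = Sat(b) = {q1, q3, q4, q6}, add states in Sat(start ∧ a) with every successor in Z. Already a fixed point.
Sat(A[(start ∧ a) U b]) = {q1, q3, q4, q6}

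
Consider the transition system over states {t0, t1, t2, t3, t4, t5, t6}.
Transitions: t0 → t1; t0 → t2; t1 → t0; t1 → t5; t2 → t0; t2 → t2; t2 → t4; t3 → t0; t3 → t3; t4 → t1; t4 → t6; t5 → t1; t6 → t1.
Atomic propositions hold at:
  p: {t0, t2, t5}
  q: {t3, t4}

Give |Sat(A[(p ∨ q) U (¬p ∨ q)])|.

5

Sat(p ∨ q) = {t0, t2, t3, t4, t5}
Sat(¬p) = {t1, t3, t4, t6}
Sat(¬p ∨ q) = {t1, t3, t4, t6}
A[(p ∨ q) U (¬p ∨ q)]: least fixpoint, start Z0 = Sat((¬p ∨ q)) = {t1, t3, t4, t6}, add states in Sat(p ∨ q) with every successor in Z. Z1 = {t1, t3, t4, t5, t6}; fixed.
Sat(A[(p ∨ q) U (¬p ∨ q)]) = {t1, t3, t4, t5, t6}
|Sat(A[(p ∨ q) U (¬p ∨ q)])| = |{t1, t3, t4, t5, t6}| = 5.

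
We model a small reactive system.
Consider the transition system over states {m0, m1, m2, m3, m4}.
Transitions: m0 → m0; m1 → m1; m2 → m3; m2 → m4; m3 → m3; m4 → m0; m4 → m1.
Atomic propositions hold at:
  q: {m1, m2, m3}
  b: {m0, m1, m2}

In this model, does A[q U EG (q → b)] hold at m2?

Yes

Sat(q → b) = {m0, m1, m2, m4}
EG (q → b): greatest fixpoint, start Z0 = {m0, m1, m2, m4}, keep only states in Sat with some successor in Z. Already a fixed point.
Sat(EG (q → b)) = {m0, m1, m2, m4}
A[q U EG (q → b)]: least fixpoint, start Z0 = Sat(EG (q → b)) = {m0, m1, m2, m4}, add states in Sat(q) with every successor in Z. Already a fixed point.
Sat(A[q U EG (q → b)]) = {m0, m1, m2, m4}
m2 ∈ Sat(A[q U EG (q → b)]) = {m0, m1, m2, m4}, so the formula holds at m2.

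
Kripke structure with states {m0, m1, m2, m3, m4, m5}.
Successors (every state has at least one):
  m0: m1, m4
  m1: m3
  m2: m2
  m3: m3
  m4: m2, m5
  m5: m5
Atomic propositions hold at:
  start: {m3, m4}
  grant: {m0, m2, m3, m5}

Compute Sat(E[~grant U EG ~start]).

{m2, m4, m5}

Sat(~grant) = {m1, m4}
Sat(~start) = {m0, m1, m2, m5}
EG ~start: greatest fixpoint, start Z0 = {m0, m1, m2, m5}, keep only states in Sat with some successor in Z. Z1 = {m0, m2, m5}; Z2 = {m2, m5}; fixed.
Sat(EG ~start) = {m2, m5}
E[~grant U EG ~start]: least fixpoint, start Z0 = Sat(EG ~start) = {m2, m5}, add states in Sat(~grant) with some successor in Z. Z1 = {m2, m4, m5}; fixed.
Sat(E[~grant U EG ~start]) = {m2, m4, m5}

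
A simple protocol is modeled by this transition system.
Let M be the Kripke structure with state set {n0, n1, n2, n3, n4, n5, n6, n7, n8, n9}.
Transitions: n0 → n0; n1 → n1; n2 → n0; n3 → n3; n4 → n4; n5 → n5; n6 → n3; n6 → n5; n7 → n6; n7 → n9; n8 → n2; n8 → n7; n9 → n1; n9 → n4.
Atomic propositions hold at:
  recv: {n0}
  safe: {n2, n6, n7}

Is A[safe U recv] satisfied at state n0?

Yes

A[safe U recv]: least fixpoint, start Z0 = Sat(recv) = {n0}, add states in Sat(safe) with every successor in Z. Z1 = {n0, n2}; fixed.
Sat(A[safe U recv]) = {n0, n2}
n0 ∈ Sat(A[safe U recv]) = {n0, n2}, so the formula holds at n0.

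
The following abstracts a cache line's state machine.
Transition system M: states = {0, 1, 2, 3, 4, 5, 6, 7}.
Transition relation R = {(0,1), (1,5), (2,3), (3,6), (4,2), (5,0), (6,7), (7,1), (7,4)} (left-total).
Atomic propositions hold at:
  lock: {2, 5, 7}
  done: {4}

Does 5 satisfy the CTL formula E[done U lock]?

Yes

E[done U lock]: least fixpoint, start Z0 = Sat(lock) = {2, 5, 7}, add states in Sat(done) with some successor in Z. Z1 = {2, 4, 5, 7}; fixed.
Sat(E[done U lock]) = {2, 4, 5, 7}
5 ∈ Sat(E[done U lock]) = {2, 4, 5, 7}, so the formula holds at 5.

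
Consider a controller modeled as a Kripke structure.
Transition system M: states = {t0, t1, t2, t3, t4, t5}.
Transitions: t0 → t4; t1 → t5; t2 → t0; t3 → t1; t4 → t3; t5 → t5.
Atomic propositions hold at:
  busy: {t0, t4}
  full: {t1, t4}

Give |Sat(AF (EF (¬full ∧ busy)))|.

Sat(¬full) = {t0, t2, t3, t5}
Sat(¬full ∧ busy) = {t0}
EF (¬full ∧ busy): least fixpoint, start Z0 = {t0}, add states with some successor in Z. Z1 = {t0, t2}; fixed.
Sat(EF (¬full ∧ busy)) = {t0, t2}
AF (EF (¬full ∧ busy)): least fixpoint, start Z0 = {t0, t2}, add states with every successor in Z. Already a fixed point.
Sat(AF (EF (¬full ∧ busy))) = {t0, t2}
|Sat(AF (EF (¬full ∧ busy)))| = |{t0, t2}| = 2.

2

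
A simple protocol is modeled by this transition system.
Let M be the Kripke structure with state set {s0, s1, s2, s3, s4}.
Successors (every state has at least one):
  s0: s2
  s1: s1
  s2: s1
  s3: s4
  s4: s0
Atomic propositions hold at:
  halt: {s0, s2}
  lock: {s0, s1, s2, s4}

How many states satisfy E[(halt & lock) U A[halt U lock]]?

Sat(halt & lock) = {s0, s2}
A[halt U lock]: least fixpoint, start Z0 = Sat(lock) = {s0, s1, s2, s4}, add states in Sat(halt) with every successor in Z. Already a fixed point.
Sat(A[halt U lock]) = {s0, s1, s2, s4}
E[(halt & lock) U A[halt U lock]]: least fixpoint, start Z0 = Sat(A[halt U lock]) = {s0, s1, s2, s4}, add states in Sat(halt & lock) with some successor in Z. Already a fixed point.
Sat(E[(halt & lock) U A[halt U lock]]) = {s0, s1, s2, s4}
|Sat(E[(halt & lock) U A[halt U lock]])| = |{s0, s1, s2, s4}| = 4.

4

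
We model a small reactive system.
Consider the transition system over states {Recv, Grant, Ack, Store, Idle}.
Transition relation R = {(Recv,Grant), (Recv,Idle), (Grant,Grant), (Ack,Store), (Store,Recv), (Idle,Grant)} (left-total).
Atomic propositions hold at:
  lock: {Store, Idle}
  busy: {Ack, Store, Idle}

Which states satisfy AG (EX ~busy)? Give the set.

Sat(~busy) = {Recv, Grant}
Sat(EX ~busy) = {s : some successor in {Recv, Grant}} = {Recv, Grant, Store, Idle}
AG (EX ~busy): greatest fixpoint, start Z0 = {Recv, Grant, Store, Idle}, keep only states in Sat with every successor in Z. Already a fixed point.
Sat(AG (EX ~busy)) = {Recv, Grant, Store, Idle}

{Recv, Grant, Store, Idle}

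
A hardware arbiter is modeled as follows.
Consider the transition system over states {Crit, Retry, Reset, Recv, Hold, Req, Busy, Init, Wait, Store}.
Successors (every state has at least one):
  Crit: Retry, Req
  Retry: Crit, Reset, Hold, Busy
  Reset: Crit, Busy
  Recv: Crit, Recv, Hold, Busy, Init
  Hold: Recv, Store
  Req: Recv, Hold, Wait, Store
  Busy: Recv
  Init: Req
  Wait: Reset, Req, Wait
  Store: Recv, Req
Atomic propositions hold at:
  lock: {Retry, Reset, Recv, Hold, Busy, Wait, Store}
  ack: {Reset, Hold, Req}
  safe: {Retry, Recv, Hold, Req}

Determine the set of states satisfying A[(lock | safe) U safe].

Sat(lock | safe) = {Retry, Reset, Recv, Hold, Req, Busy, Wait, Store}
A[(lock | safe) U safe]: least fixpoint, start Z0 = Sat(safe) = {Retry, Recv, Hold, Req}, add states in Sat(lock | safe) with every successor in Z. Z1 = {Retry, Recv, Hold, Req, Busy, Store}; fixed.
Sat(A[(lock | safe) U safe]) = {Retry, Recv, Hold, Req, Busy, Store}

{Retry, Recv, Hold, Req, Busy, Store}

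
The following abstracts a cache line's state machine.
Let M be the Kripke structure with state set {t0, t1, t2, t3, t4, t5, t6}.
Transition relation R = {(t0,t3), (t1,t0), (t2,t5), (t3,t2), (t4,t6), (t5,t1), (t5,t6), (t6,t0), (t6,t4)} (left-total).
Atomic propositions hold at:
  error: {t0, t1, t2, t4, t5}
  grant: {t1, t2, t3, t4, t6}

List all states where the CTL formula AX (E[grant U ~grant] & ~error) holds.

{t0, t4}

Sat(~grant) = {t0, t5}
E[grant U ~grant]: least fixpoint, start Z0 = Sat(~grant) = {t0, t5}, add states in Sat(grant) with some successor in Z. Z1 = {t0, t1, t2, t5, t6}; Z2 = {t0, t1, t2, t3, t4, t5, t6}; fixed.
Sat(E[grant U ~grant]) = {t0, t1, t2, t3, t4, t5, t6}
Sat(~error) = {t3, t6}
Sat(E[grant U ~grant] & ~error) = {t3, t6}
Sat(AX (E[grant U ~grant] & ~error)) = {s : every successor in {t3, t6}} = {t0, t4}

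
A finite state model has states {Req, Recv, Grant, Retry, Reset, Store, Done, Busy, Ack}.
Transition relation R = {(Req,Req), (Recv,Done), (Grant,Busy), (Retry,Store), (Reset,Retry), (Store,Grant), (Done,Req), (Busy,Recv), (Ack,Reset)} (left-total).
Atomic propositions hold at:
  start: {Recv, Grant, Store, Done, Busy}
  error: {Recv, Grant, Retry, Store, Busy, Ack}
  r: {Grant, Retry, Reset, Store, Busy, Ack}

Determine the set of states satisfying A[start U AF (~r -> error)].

{Recv, Grant, Retry, Reset, Store, Busy, Ack}

Sat(~r) = {Req, Recv, Done}
Sat(~r -> error) = {Recv, Grant, Retry, Reset, Store, Busy, Ack}
AF (~r -> error): least fixpoint, start Z0 = {Recv, Grant, Retry, Reset, Store, Busy, Ack}, add states with every successor in Z. Already a fixed point.
Sat(AF (~r -> error)) = {Recv, Grant, Retry, Reset, Store, Busy, Ack}
A[start U AF (~r -> error)]: least fixpoint, start Z0 = Sat(AF (~r -> error)) = {Recv, Grant, Retry, Reset, Store, Busy, Ack}, add states in Sat(start) with every successor in Z. Already a fixed point.
Sat(A[start U AF (~r -> error)]) = {Recv, Grant, Retry, Reset, Store, Busy, Ack}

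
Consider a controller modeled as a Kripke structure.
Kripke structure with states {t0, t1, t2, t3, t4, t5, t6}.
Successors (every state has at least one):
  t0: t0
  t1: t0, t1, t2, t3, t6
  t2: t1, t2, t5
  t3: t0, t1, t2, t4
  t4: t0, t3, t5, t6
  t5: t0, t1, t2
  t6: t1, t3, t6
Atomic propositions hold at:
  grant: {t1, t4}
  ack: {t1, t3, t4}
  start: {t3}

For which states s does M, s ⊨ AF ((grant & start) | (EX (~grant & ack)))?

{t1, t4, t6}

Sat(grant & start) = ∅
Sat(~grant) = {t0, t2, t3, t5, t6}
Sat(~grant & ack) = {t3}
Sat(EX (~grant & ack)) = {s : some successor in {t3}} = {t1, t4, t6}
Sat((grant & start) | (EX (~grant & ack))) = {t1, t4, t6}
AF ((grant & start) | (EX (~grant & ack))): least fixpoint, start Z0 = {t1, t4, t6}, add states with every successor in Z. Already a fixed point.
Sat(AF ((grant & start) | (EX (~grant & ack)))) = {t1, t4, t6}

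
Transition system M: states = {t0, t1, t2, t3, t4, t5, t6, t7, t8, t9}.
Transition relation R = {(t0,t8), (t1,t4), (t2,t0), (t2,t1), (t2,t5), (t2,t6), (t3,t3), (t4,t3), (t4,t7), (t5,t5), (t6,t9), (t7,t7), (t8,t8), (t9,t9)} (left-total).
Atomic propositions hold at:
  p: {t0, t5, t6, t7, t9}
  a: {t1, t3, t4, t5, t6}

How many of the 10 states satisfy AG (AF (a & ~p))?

1

Sat(~p) = {t1, t2, t3, t4, t8}
Sat(a & ~p) = {t1, t3, t4}
AF (a & ~p): least fixpoint, start Z0 = {t1, t3, t4}, add states with every successor in Z. Already a fixed point.
Sat(AF (a & ~p)) = {t1, t3, t4}
AG (AF (a & ~p)): greatest fixpoint, start Z0 = {t1, t3, t4}, keep only states in Sat with every successor in Z. Z1 = {t1, t3}; Z2 = {t3}; fixed.
Sat(AG (AF (a & ~p))) = {t3}
|Sat(AG (AF (a & ~p)))| = |{t3}| = 1.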